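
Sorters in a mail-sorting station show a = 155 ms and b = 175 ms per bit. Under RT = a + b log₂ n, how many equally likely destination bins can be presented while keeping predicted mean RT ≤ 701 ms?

8

Information budget: (701 − 155)/175 = 3.1200 bits, so n ≤ 2^3.1200 = 8.694 → at most 8.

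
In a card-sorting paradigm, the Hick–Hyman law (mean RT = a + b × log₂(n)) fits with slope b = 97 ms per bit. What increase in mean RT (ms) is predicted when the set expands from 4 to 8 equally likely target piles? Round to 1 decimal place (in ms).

ΔRT = (a + b log₂ n₂) − (a + b log₂ n₁) = b·(log₂ n₂ − log₂ n₁).
log₂(8) − log₂(4) = log₂(8/4) = log₂(2) = 1.
ΔRT = 97 × 1.0000 = 97.000 ms.

97.0 ms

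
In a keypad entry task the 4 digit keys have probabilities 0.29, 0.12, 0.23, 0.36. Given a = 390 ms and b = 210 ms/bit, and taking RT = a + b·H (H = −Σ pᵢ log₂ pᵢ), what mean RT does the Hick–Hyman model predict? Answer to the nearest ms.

790 ms

Entropy contributions −pᵢ log₂ pᵢ: 0.5179, 0.3671, 0.4877, 0.5306; sum H = 1.9033 bits.
RT = a + bH = 390 + 210·1.9033 = 789.68 ms.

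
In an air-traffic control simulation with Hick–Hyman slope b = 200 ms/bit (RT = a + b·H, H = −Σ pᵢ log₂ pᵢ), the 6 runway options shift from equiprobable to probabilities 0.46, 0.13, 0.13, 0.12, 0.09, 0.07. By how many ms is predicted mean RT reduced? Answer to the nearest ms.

Equiprobable entropy H₀ = log₂ 6 = 2.5850 bits.
Skewed entropy H = −Σ pᵢ log₂ pᵢ = 2.2289 bits.
ΔRT = b·(H₀ − H) = 200 × 0.3561 = 71.21 ms.

71 ms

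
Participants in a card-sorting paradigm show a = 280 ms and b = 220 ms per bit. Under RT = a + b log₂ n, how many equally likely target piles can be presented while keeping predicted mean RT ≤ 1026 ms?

10

Set 280 + 220·log₂ n ≤ 1026 → log₂ n ≤ (1026 − 280)/220 = 3.3909.
So n ≤ 2^3.3909 = 10.490; the largest integer n is 10.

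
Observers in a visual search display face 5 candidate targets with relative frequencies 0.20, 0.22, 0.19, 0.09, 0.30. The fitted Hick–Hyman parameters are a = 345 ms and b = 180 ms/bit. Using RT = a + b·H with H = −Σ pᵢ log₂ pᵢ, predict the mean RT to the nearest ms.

747 ms

Entropy contributions −pᵢ log₂ pᵢ: 0.4644, 0.4806, 0.4552, 0.3127, 0.5211; sum H = 2.2339 bits.
RT = a + bH = 345 + 180·2.2339 = 747.11 ms.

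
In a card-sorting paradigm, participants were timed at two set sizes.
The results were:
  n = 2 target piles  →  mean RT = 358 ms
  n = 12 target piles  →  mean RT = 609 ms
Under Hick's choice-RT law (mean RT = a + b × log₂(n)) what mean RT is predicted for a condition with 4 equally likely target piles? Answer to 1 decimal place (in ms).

With log₂ n on the abscissa the relation is linear; from the two conditions:
  b = (609 − 358) / (log₂ 12 − log₂ 2) = 251 / (3.5850 − 1) = 97.100 ms/bit
  a = 358 − 97.100 × 1 = 260.900 ms
Then RT(4) = 260.900 + 97.100 × log₂ 4 = 260.900 + 97.100 × 2 ≈ 455.100 ms.

455.1 ms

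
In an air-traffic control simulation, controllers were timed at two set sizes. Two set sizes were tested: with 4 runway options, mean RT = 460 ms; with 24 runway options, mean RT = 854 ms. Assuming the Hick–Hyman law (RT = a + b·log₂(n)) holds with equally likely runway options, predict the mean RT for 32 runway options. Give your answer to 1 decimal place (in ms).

917.3 ms

With log₂ n on the abscissa the relation is linear; from the two conditions:
  b = (854 − 460) / (log₂ 24 − log₂ 4) = 394 / (4.5850 − 2) = 152.420 ms/bit
  a = 460 − 152.420 × 2 = 155.160 ms
Then RT(32) = 155.160 + 152.420 × log₂ 32 = 155.160 + 152.420 × 5 ≈ 917.260 ms.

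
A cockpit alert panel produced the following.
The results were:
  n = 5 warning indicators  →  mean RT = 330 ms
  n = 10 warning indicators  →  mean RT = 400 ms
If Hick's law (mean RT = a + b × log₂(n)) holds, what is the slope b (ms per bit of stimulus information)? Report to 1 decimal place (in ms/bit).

70.0 ms/bit

Slope: b = (400 − 330) / (log₂ 10 − log₂ 5) = 70/1.0000 = 70.000 ms/bit.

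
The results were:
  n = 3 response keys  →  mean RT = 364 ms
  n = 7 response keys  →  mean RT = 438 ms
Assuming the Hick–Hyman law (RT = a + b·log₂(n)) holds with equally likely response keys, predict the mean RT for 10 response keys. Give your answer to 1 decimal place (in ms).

Fit slope and intercept:
  b = (438 − 364) / (log₂ 7 − log₂ 3) = 74 / (2.8074 − 1.5850) = 60.537 ms/bit
  a = 364 − 60.537 × 1.5850 = 268.051 ms
Then RT(10) = 268.051 + 60.537 × log₂ 10 = 268.051 + 60.537 × 3.3219 ≈ 469.151 ms.

469.2 ms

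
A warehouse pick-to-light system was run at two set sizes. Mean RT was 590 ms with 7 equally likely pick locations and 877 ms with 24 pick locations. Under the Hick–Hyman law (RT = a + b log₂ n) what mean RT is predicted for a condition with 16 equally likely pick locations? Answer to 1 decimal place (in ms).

782.6 ms

Solve the two-equation system in a and b:
  b = (877 − 590) / (log₂ 24 − log₂ 7) = 287 / (4.5850 − 2.8074) = 161.453 ms/bit
  a = 590 − 161.453 × 2.8074 = 136.744 ms
Then RT(16) = 136.744 + 161.453 × log₂ 16 = 136.744 + 161.453 × 4 ≈ 782.556 ms.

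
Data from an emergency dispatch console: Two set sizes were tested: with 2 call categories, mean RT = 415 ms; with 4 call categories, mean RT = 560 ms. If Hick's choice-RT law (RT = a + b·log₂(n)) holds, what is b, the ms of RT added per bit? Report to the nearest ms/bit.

145 ms/bit

b = (RT₂ − RT₁)/(log₂ n₂ − log₂ n₁) = (560 − 415)/(2 − 1) = 145 ms/bit.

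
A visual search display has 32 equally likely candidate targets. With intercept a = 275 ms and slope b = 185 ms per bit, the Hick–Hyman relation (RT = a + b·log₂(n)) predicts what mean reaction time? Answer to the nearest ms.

1200 ms

log₂(32) = 5 bits, so RT = 275 + 185 × 5 ≈ 1200.000 ms.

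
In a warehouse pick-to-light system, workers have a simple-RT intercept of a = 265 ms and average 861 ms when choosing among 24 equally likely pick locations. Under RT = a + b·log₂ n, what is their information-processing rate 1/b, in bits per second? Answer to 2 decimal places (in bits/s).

7.69 bits/s

Choice component = 861 − 265 = 596 ms over log₂(24) = 4.5850 bits.
b = 596 / 4.5850 = 129.990 ms/bit, so 1/b = 7.693 bits/s.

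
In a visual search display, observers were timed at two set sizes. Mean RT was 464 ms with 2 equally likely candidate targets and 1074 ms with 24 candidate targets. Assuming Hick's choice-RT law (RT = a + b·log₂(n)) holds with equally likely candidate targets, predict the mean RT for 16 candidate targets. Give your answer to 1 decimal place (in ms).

974.5 ms

Fit slope and intercept:
  b = (1074 − 464) / (log₂ 24 − log₂ 2) = 610 / (4.5850 − 1) = 170.155 ms/bit
  a = 464 − 170.155 × 1 = 293.845 ms
Then RT(16) = 293.845 + 170.155 × log₂ 16 = 293.845 + 170.155 × 4 ≈ 974.466 ms.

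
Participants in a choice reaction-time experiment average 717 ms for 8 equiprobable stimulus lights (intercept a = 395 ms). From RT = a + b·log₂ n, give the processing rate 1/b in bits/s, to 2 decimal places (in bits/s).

Choice component = 717 − 395 = 322 ms over log₂(8) = 3 bits.
b = 322 / 3 = 107.333 ms/bit, so 1/b = 9.317 bits/s.

9.32 bits/s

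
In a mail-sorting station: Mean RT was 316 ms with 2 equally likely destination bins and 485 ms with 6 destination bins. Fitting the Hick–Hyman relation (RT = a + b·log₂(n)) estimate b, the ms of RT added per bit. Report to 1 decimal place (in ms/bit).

106.6 ms/bit

Slope: b = (485 − 316) / (log₂ 6 − log₂ 2) = 169/1.5850 = 106.627 ms/bit.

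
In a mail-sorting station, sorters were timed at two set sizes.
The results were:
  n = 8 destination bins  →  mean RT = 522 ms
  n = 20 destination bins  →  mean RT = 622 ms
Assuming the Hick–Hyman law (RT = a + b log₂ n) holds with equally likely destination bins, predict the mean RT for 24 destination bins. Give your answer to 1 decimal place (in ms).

641.9 ms

With log₂ n on the abscissa the relation is linear; from the two conditions:
  b = (622 − 522) / (log₂ 20 − log₂ 8) = 100 / (4.3219 − 3) = 75.647 ms/bit
  a = 522 − 75.647 × 3 = 295.059 ms
Then RT(24) = 295.059 + 75.647 × log₂ 24 = 295.059 + 75.647 × 4.5850 ≈ 641.898 ms.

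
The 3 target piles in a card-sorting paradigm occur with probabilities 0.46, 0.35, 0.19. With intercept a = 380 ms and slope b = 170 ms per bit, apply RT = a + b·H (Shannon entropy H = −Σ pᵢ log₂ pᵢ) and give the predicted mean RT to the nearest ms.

635 ms

H = 0.46·log₂(1/0.46) + 0.35·log₂(1/0.35) + 0.19·log₂(1/0.19) = 1.5007 bits.
RT = 380 + 170 × 1.5007 = 635.11 ms.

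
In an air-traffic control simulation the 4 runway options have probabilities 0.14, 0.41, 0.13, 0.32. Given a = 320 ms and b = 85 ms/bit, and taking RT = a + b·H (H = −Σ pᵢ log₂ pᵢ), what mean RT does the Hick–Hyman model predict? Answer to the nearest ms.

476 ms

H = 0.14·log₂(1/0.14) + 0.41·log₂(1/0.41) + 0.13·log₂(1/0.13) + 0.32·log₂(1/0.32) = 1.8332 bits.
RT = 320 + 85 × 1.8332 = 475.82 ms.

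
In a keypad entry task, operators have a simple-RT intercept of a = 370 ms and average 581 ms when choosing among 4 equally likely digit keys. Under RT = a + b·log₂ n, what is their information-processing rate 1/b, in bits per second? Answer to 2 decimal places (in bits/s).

9.48 bits/s

Choice component = 581 − 370 = 211 ms over log₂(4) = 2 bits.
b = 211 / 2 = 105.500 ms/bit, so 1/b = 9.479 bits/s.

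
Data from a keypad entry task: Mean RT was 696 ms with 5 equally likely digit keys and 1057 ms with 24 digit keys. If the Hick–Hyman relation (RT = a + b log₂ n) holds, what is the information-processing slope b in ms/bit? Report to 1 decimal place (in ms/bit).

159.5 ms/bit

Slope: b = (1057 − 696) / (log₂ 24 − log₂ 5) = 361/2.2630 = 159.520 ms/bit.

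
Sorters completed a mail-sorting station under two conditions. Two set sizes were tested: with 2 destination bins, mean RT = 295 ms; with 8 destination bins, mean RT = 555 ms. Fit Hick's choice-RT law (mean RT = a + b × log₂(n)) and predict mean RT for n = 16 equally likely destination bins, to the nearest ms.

685 ms

Solve the two-equation system in a and b:
  b = (555 − 295) / (log₂ 8 − log₂ 2) = 260 / (3 − 1) = 130 ms/bit
  a = 295 − 130 × 1 = 165 ms
Then RT(16) = 165 + 130 × log₂ 16 = 165 + 130 × 4 ≈ 685.000 ms.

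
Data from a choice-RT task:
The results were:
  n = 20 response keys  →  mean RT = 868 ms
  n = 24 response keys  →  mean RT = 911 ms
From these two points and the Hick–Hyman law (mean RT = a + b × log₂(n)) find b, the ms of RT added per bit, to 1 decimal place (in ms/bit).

163.5 ms/bit

The slope on a log₂ axis is (911 − 868) / (4.5850 − 4.3219) = 163.477 ms/bit.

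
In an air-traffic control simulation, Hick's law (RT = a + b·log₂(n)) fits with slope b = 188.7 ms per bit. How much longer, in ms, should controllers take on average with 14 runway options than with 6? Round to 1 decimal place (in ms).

Only the slope matters, since a is common to both: ΔRT = b·log₂(n₂/n₁).
log₂(14) − log₂(6) = 3.8074 − 2.5850 = 1.2224.
ΔRT = 188.7 × 1.2224 = 230.665 ms.

230.7 ms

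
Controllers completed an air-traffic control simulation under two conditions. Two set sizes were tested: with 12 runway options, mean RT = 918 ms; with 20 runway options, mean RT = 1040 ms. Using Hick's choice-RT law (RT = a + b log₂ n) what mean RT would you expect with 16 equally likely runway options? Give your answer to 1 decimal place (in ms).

Solve the two-equation system in a and b:
  b = (1040 − 918) / (log₂ 20 − log₂ 12) = 122 / (4.3219 − 3.5850) = 165.544 ms/bit
  a = 918 − 165.544 × 3.5850 = 324.532 ms
Then RT(16) = 324.532 + 165.544 × log₂ 16 = 324.532 + 165.544 × 4 ≈ 986.707 ms.

986.7 ms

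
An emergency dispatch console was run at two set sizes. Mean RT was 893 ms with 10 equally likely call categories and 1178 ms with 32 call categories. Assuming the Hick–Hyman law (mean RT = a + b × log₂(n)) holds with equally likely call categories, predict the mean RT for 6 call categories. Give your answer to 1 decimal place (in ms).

767.8 ms

Solve the two-equation system in a and b:
  b = (1178 − 893) / (log₂ 32 − log₂ 10) = 285 / (5 − 3.3219) = 169.838 ms/bit
  a = 893 − 169.838 × 3.3219 = 328.811 ms
Then RT(6) = 328.811 + 169.838 × log₂ 6 = 328.811 + 169.838 × 2.5850 ≈ 767.835 ms.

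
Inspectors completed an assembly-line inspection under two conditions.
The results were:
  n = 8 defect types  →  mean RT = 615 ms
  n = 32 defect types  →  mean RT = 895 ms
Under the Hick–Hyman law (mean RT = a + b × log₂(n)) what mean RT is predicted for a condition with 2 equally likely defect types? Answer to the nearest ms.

RT is linear in log₂ n, so two points fix the line:
  b = (895 − 615) / (log₂ 32 − log₂ 8) = 280 / (5 − 3) = 140 ms/bit
  a = 615 − 140 × 3 = 195 ms
Then RT(2) = 195 + 140 × log₂ 2 = 195 + 140 × 1 ≈ 335.000 ms.

335 ms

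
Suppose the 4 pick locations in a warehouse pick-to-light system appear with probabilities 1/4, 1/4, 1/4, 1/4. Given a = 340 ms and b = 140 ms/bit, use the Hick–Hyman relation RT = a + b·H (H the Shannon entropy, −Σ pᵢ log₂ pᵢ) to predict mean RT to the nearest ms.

620 ms

Each term −pᵢ log₂ pᵢ: 0.25·2 + 0.25·2 + 0.25·2 + 0.25·2; summed, H = 2.000 bits.
Mean RT = a + bH = 340 + 140·2.000 = 620.00 ms.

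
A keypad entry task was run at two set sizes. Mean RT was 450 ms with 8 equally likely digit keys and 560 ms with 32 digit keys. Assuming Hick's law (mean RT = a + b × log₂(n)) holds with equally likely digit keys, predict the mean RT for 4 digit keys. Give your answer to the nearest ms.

395 ms

Fit slope and intercept:
  b = (560 − 450) / (log₂ 32 − log₂ 8) = 110 / (5 − 3) = 55 ms/bit
  a = 450 − 55 × 3 = 285 ms
Then RT(4) = 285 + 55 × log₂ 4 = 285 + 55 × 2 ≈ 395.000 ms.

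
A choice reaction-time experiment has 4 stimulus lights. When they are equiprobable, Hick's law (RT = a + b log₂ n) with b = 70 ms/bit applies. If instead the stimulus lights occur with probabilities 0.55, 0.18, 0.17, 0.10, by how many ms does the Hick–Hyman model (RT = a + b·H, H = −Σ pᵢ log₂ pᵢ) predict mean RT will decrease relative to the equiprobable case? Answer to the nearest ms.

Equiprobable entropy H₀ = log₂ 4 = 2.0000 bits.
Skewed entropy H = −Σ pᵢ log₂ pᵢ = 1.6865 bits.
ΔRT = b·(H₀ − H) = 70 × 0.3135 = 21.95 ms.

22 ms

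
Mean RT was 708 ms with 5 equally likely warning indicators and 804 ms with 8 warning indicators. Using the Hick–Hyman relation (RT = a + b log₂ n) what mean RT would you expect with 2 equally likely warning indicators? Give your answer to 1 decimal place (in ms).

Fit slope and intercept:
  b = (804 − 708) / (log₂ 8 − log₂ 5) = 96 / (3 − 2.3219) = 141.578 ms/bit
  a = 708 − 141.578 × 2.3219 = 379.266 ms
Then RT(2) = 379.266 + 141.578 × log₂ 2 = 379.266 + 141.578 × 1 ≈ 520.844 ms.

520.8 ms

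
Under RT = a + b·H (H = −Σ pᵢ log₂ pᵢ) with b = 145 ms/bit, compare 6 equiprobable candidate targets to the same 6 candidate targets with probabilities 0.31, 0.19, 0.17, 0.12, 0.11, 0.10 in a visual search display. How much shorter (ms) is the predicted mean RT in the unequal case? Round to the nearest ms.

18 ms

Equiprobable entropy H₀ = log₂ 6 = 2.5850 bits.
Skewed entropy H = −Σ pᵢ log₂ pᵢ = 2.4632 bits.
ΔRT = b·(H₀ − H) = 145 × 0.1218 = 17.66 ms.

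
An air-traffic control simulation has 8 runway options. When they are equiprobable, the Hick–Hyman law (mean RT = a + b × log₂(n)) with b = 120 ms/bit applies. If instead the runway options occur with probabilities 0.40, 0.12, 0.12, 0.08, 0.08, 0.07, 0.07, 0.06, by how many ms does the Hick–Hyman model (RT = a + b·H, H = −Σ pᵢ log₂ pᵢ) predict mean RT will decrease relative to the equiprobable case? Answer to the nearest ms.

Equiprobable entropy H₀ = log₂ 8 = 3.0000 bits.
Skewed entropy H = −Σ pᵢ log₂ pᵢ = 2.6266 bits.
ΔRT = b·(H₀ − H) = 120 × 0.3734 = 44.81 ms.

45 ms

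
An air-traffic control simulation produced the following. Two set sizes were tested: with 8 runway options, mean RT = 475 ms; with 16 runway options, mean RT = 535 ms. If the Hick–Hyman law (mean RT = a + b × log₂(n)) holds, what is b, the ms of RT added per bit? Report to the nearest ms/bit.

b = (RT₂ − RT₁)/(log₂ n₂ − log₂ n₁) = (535 − 475)/(4 − 3) = 60 ms/bit.

60 ms/bit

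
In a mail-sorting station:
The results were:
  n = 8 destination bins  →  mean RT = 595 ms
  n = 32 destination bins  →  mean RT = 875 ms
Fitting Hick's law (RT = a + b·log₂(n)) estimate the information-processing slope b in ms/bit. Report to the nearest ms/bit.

140 ms/bit

b = (RT₂ − RT₁)/(log₂ n₂ − log₂ n₁) = (875 − 595)/(5 − 3) = 140 ms/bit.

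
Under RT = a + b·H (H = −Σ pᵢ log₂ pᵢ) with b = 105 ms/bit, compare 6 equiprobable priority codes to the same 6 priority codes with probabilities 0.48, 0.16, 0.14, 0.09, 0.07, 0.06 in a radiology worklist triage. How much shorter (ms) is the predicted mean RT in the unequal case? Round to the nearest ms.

45 ms

Equiprobable entropy H₀ = log₂ 6 = 2.5850 bits.
Skewed entropy H = −Σ pᵢ log₂ pᵢ = 2.1531 bits.
ΔRT = b·(H₀ − H) = 105 × 0.4318 = 45.34 ms.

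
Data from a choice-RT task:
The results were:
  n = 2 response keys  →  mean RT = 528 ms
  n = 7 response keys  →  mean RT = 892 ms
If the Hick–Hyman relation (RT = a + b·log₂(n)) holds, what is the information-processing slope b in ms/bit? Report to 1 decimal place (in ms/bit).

The slope on a log₂ axis is (892 − 528) / (2.8074 − 1) = 201.399 ms/bit.

201.4 ms/bit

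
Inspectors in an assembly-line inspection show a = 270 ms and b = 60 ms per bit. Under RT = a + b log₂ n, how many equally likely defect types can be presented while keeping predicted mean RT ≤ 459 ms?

60·log₂ n ≤ 459 − 270 = 189, giving log₂ n ≤ 3.1500 and n ≤ 8.877. The largest whole number is 8.

8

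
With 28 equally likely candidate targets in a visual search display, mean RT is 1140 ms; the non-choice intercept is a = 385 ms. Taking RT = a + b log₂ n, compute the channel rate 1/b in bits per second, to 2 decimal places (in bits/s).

6.37 bits/s

Choice component = 1140 − 385 = 755 ms over log₂(28) = 4.8074 bits.
b = 755 / 4.8074 = 157.051 ms/bit, so 1/b = 6.367 bits/s.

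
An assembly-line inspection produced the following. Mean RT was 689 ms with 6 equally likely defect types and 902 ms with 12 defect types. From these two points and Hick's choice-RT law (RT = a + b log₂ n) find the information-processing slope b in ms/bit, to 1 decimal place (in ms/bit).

213.0 ms/bit

b = (RT₂ − RT₁)/(log₂ n₂ − log₂ n₁) = (902 − 689)/(3.5850 − 2.5850) = 213.000 ms/bit.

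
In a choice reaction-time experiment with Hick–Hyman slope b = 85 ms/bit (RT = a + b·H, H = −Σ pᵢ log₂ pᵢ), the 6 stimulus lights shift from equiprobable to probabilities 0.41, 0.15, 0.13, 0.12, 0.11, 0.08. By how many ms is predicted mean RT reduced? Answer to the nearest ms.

22 ms

The RT saving is b·ΔH. Equiprobable H₀ = log₂(6) = 2.5850 bits; with the given probabilities H = 2.3294 bits.
b·(H₀ − H) = 85 × (2.5850 − 2.3294) = 21.72 ms.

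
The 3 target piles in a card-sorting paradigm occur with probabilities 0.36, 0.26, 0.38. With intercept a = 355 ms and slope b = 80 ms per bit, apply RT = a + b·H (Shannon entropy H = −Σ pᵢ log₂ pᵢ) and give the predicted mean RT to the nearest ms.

H = 0.36·log₂(1/0.36) + 0.26·log₂(1/0.26) + 0.38·log₂(1/0.38) = 1.5664 bits.
RT = 355 + 80 × 1.5664 = 480.31 ms.

480 ms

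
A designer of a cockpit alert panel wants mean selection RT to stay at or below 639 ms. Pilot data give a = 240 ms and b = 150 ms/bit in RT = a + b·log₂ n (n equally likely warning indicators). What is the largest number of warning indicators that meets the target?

Set 240 + 150·log₂ n ≤ 639 → log₂ n ≤ (639 − 240)/150 = 2.6600.
So n ≤ 2^2.6600 = 6.320; the largest integer n is 6.

6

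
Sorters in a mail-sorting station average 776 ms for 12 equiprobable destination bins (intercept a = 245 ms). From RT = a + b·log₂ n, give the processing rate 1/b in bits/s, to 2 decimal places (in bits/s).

b = (776 − 245)/log₂ 12 = 531/3.5850 = 148.119 ms per bit = 0.14812 s/bit; the reciprocal is 6.751 bits/s.

6.75 bits/s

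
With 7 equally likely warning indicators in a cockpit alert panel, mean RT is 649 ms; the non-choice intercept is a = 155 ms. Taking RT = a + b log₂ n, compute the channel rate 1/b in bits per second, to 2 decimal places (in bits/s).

Choice component = 649 − 155 = 494 ms over log₂(7) = 2.8074 bits.
b = 494 / 2.8074 = 175.966 ms/bit, so 1/b = 5.683 bits/s.

5.68 bits/s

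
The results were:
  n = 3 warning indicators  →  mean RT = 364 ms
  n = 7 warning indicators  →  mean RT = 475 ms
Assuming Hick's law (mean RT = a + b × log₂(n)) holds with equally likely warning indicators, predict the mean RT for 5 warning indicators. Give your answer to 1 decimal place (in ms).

With log₂ n on the abscissa the relation is linear; from the two conditions:
  b = (475 − 364) / (log₂ 7 − log₂ 3) = 111 / (2.8074 − 1.5850) = 90.806 ms/bit
  a = 364 − 90.806 × 1.5850 = 220.077 ms
Then RT(5) = 220.077 + 90.806 × log₂ 5 = 220.077 + 90.806 × 2.3219 ≈ 430.921 ms.

430.9 ms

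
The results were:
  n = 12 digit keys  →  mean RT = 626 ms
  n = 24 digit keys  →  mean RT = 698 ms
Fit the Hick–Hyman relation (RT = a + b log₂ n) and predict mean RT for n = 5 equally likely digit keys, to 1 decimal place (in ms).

535.1 ms

RT is linear in log₂ n, so two points fix the line:
  b = (698 − 626) / (log₂ 24 − log₂ 12) = 72 / (4.5850 − 3.5850) = 72.000 ms/bit
  a = 626 − 72.000 × 3.5850 = 367.883 ms
Then RT(5) = 367.883 + 72.000 × log₂ 5 = 367.883 + 72.000 × 2.3219 ≈ 535.062 ms.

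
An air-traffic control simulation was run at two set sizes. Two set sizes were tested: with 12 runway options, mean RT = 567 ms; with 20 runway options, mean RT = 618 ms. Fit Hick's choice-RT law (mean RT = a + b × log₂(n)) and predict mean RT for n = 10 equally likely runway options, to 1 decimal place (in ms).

Fit slope and intercept:
  b = (618 − 567) / (log₂ 20 − log₂ 12) = 51 / (4.3219 − 3.5850) = 69.203 ms/bit
  a = 567 − 69.203 × 3.5850 = 318.911 ms
Then RT(10) = 318.911 + 69.203 × log₂ 10 = 318.911 + 69.203 × 3.3219 ≈ 548.797 ms.

548.8 ms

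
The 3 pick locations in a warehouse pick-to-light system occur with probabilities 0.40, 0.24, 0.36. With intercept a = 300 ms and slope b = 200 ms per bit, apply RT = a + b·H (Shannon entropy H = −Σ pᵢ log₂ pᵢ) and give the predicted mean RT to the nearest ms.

611 ms

Entropy contributions −pᵢ log₂ pᵢ: 0.5288, 0.4941, 0.5306; sum H = 1.5535 bits.
RT = a + bH = 300 + 200·1.5535 = 610.70 ms.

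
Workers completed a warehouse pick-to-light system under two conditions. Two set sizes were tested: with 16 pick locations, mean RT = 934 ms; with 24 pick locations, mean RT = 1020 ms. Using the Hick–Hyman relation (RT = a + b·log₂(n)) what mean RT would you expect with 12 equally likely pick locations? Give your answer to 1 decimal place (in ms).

Solve the two-equation system in a and b:
  b = (1020 − 934) / (log₂ 24 − log₂ 16) = 86 / (4.5850 − 4) = 147.018 ms/bit
  a = 934 − 147.018 × 4 = 345.928 ms
Then RT(12) = 345.928 + 147.018 × log₂ 12 = 345.928 + 147.018 × 3.5850 ≈ 872.982 ms.

873.0 ms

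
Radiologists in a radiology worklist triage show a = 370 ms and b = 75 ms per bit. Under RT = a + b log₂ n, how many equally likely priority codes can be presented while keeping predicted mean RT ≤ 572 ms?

Set 370 + 75·log₂ n ≤ 572 → log₂ n ≤ (572 − 370)/75 = 2.6933.
So n ≤ 2^2.6933 = 6.468; the largest integer n is 6.

6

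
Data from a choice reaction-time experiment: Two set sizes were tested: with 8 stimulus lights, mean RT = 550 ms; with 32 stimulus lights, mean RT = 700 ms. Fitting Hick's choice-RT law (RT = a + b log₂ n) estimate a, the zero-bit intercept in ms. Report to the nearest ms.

The slope on a log₂ axis is (700 − 550) / (5 − 3) = 75 ms/bit.
Intercept: a = 550 − 75·log₂(8) = 325.000 ms.

325 ms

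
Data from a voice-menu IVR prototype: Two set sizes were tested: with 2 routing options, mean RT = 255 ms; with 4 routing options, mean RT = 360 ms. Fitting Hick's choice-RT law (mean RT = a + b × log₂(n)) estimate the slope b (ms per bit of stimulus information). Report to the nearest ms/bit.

105 ms/bit

b = (RT₂ − RT₁)/(log₂ n₂ − log₂ n₁) = (360 − 255)/(2 − 1) = 105 ms/bit.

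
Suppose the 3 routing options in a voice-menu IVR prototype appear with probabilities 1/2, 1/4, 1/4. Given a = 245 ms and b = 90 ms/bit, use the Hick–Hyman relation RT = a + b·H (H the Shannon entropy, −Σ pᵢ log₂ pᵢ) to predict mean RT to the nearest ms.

Each term −pᵢ log₂ pᵢ: 0.5·1 + 0.25·2 + 0.25·2; summed, H = 1.500 bits.
Mean RT = a + bH = 245 + 90·1.500 = 380.00 ms.

380 ms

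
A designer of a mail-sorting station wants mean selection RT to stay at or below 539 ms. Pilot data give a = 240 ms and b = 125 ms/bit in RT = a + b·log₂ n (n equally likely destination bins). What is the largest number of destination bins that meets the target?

Information budget: (539 − 240)/125 = 2.3920 bits, so n ≤ 2^2.3920 = 5.249 → at most 5.

5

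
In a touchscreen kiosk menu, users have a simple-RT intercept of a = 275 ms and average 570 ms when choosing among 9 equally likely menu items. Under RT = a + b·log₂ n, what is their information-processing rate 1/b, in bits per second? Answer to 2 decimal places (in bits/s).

Choice component = 570 − 275 = 295 ms over log₂(9) = 3.1699 bits.
b = 295 / 3.1699 = 93.062 ms/bit, so 1/b = 10.746 bits/s.

10.75 bits/s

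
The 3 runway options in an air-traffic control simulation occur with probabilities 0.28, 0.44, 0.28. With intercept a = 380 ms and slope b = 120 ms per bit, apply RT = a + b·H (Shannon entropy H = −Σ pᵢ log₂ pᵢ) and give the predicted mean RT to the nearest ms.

H = 0.28·log₂(1/0.28) + 0.44·log₂(1/0.44) + 0.28·log₂(1/0.28) = 1.5496 bits.
RT = 380 + 120 × 1.5496 = 565.95 ms.

566 ms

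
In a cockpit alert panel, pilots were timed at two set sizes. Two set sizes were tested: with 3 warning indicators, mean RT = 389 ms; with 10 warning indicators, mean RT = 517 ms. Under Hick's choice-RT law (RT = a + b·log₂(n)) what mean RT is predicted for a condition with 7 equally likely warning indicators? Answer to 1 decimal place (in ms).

RT is linear in log₂ n, so two points fix the line:
  b = (517 − 389) / (log₂ 10 − log₂ 3) = 128 / (3.3219 − 1.5850) = 73.692 ms/bit
  a = 389 − 73.692 × 1.5850 = 272.201 ms
Then RT(7) = 272.201 + 73.692 × log₂ 7 = 272.201 + 73.692 × 2.8074 ≈ 479.080 ms.

479.1 ms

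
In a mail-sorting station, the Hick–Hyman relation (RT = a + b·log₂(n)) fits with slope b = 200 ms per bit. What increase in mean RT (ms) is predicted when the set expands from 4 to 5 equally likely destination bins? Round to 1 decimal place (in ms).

Only the slope matters, since a is common to both: ΔRT = b·log₂(n₂/n₁).
log₂(5) − log₂(4) = 2.3219 − 2 = 0.3219.
ΔRT = 200 × 0.3219 = 64.386 ms.

64.4 ms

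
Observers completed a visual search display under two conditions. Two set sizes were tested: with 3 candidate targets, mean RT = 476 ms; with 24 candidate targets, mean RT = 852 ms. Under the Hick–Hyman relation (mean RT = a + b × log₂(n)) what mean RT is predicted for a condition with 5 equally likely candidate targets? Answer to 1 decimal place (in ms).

568.4 ms

RT is linear in log₂ n, so two points fix the line:
  b = (852 − 476) / (log₂ 24 − log₂ 3) = 376 / (4.5850 − 1.5850) = 125.333 ms/bit
  a = 476 − 125.333 × 1.5850 = 277.351 ms
Then RT(5) = 277.351 + 125.333 × log₂ 5 = 277.351 + 125.333 × 2.3219 ≈ 568.366 ms.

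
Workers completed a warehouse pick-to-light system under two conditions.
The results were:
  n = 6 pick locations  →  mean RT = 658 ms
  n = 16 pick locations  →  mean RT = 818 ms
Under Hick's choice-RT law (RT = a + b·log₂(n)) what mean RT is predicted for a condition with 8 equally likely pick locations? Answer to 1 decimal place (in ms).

704.9 ms

With log₂ n on the abscissa the relation is linear; from the two conditions:
  b = (818 − 658) / (log₂ 16 − log₂ 6) = 160 / (4 − 2.5850) = 113.071 ms/bit
  a = 658 − 113.071 × 2.5850 = 365.715 ms
Then RT(8) = 365.715 + 113.071 × log₂ 8 = 365.715 + 113.071 × 3 ≈ 704.929 ms.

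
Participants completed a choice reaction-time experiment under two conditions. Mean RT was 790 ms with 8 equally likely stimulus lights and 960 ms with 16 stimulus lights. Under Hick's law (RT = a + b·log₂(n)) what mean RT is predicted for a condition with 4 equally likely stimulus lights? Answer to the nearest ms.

620 ms

RT is linear in log₂ n, so two points fix the line:
  b = (960 − 790) / (log₂ 16 − log₂ 8) = 170 / (4 − 3) = 170 ms/bit
  a = 790 − 170 × 3 = 280 ms
Then RT(4) = 280 + 170 × log₂ 4 = 280 + 170 × 2 ≈ 620.000 ms.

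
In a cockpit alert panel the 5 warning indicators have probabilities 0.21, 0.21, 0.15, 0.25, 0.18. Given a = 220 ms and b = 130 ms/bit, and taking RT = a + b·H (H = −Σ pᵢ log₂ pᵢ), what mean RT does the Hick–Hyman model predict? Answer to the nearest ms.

H = 0.21·log₂(1/0.21) + 0.21·log₂(1/0.21) + 0.15·log₂(1/0.15) + 0.25·log₂(1/0.25) + 0.18·log₂(1/0.18) = 2.3015 bits.
RT = 220 + 130 × 2.3015 = 519.19 ms.

519 ms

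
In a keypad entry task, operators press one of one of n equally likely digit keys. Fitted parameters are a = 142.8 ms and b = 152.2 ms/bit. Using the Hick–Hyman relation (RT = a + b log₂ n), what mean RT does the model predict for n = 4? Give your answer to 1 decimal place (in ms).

447.2 ms

log₂(4) = 2 bits, so RT = 142.8 + 152.2 × 2 ≈ 447.200 ms.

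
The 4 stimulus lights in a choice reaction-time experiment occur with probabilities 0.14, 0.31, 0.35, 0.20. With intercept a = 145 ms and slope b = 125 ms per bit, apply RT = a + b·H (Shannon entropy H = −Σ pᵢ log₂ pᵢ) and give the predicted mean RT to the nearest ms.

H = 0.14·log₂(1/0.14) + 0.31·log₂(1/0.31) + 0.35·log₂(1/0.35) + 0.20·log₂(1/0.20) = 1.9154 bits.
RT = 145 + 125 × 1.9154 = 384.42 ms.

384 ms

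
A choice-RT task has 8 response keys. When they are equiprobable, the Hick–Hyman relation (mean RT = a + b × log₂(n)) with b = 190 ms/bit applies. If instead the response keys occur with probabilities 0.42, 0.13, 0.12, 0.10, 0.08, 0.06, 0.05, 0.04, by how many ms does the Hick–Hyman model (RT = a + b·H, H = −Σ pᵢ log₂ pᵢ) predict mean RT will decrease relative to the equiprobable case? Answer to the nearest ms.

87 ms

Equiprobable entropy H₀ = log₂ 8 = 3.0000 bits.
Skewed entropy H = −Σ pᵢ log₂ pᵢ = 2.5444 bits.
ΔRT = b·(H₀ − H) = 190 × 0.4556 = 86.56 ms.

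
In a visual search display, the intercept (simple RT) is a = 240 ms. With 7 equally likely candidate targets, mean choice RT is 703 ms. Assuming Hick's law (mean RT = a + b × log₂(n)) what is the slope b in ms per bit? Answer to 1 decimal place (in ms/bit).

164.9 ms/bit

log₂(7) = 2.8074 bits.
b = (RT − a)/log₂ n = (703 − 240) / 2.8074 = 164.924 ms/bit.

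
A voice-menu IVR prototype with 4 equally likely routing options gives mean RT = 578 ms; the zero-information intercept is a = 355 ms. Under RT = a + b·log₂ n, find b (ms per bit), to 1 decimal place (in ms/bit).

4 alternatives carry log₂ 4 = 2 bits; the choice cost is 578 − 355 = 223 ms, so b = 223/2 = 111.500 ms/bit.

111.5 ms/bit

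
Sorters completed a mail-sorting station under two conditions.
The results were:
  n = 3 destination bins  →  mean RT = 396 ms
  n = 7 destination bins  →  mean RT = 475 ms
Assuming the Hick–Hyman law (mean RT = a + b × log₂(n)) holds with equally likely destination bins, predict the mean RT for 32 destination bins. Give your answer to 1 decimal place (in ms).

With log₂ n on the abscissa the relation is linear; from the two conditions:
  b = (475 − 396) / (log₂ 7 − log₂ 3) = 79 / (2.8074 − 1.5850) = 64.627 ms/bit
  a = 396 − 64.627 × 1.5850 = 293.568 ms
Then RT(32) = 293.568 + 64.627 × log₂ 32 = 293.568 + 64.627 × 5 ≈ 616.705 ms.

616.7 ms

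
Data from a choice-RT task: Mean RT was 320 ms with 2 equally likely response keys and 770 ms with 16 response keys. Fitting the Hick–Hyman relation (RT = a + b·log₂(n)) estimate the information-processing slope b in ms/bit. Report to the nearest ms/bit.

150 ms/bit

Slope: b = (770 − 320) / (log₂ 16 − log₂ 2) = 450/3.0000 = 150 ms/bit.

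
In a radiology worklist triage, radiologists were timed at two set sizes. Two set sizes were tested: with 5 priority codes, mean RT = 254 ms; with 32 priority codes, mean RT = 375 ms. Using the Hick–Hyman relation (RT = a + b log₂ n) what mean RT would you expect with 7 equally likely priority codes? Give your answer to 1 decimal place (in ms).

Solve the two-equation system in a and b:
  b = (375 − 254) / (log₂ 32 − log₂ 5) = 121 / (5 − 2.3219) = 45.182 ms/bit
  a = 254 − 45.182 × 2.3219 = 149.091 ms
Then RT(7) = 149.091 + 45.182 × log₂ 7 = 149.091 + 45.182 × 2.8074 ≈ 275.932 ms.

275.9 ms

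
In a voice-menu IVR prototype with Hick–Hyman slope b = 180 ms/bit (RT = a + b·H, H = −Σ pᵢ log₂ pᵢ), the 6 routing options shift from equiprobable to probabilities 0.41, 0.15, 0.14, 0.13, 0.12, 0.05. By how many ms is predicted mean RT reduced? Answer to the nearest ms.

Equiprobable entropy H₀ = log₂ 6 = 2.5850 bits.
Skewed entropy H = −Σ pᵢ log₂ pᵢ = 2.3008 bits.
ΔRT = b·(H₀ − H) = 180 × 0.2841 = 51.14 ms.

51 ms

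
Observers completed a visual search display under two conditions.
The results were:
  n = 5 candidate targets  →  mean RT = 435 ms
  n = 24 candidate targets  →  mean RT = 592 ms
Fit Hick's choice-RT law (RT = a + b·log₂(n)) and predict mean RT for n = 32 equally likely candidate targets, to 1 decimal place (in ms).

With log₂ n on the abscissa the relation is linear; from the two conditions:
  b = (592 − 435) / (log₂ 24 − log₂ 5) = 157 / (4.5850 − 2.3219) = 69.376 ms/bit
  a = 435 − 69.376 × 2.3219 = 273.914 ms
Then RT(32) = 273.914 + 69.376 × log₂ 32 = 273.914 + 69.376 × 5 ≈ 620.794 ms.

620.8 ms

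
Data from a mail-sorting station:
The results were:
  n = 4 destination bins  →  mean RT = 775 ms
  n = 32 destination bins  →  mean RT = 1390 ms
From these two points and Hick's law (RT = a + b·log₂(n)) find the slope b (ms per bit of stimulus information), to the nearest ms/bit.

b = (RT₂ − RT₁)/(log₂ n₂ − log₂ n₁) = (1390 − 775)/(5 − 2) = 205 ms/bit.

205 ms/bit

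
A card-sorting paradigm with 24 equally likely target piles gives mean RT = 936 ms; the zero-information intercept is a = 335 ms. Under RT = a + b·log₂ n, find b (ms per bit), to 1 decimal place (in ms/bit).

131.1 ms/bit

24 alternatives carry log₂ 24 = 4.5850 bits; the choice cost is 936 − 335 = 601 ms, so b = 601/4.5850 = 131.081 ms/bit.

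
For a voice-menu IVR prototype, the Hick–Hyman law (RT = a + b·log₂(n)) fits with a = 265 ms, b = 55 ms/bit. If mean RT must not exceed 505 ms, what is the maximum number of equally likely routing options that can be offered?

20

Set 265 + 55·log₂ n ≤ 505 → log₂ n ≤ (505 − 265)/55 = 4.3636.
So n ≤ 2^4.3636 = 20.587; the largest integer n is 20.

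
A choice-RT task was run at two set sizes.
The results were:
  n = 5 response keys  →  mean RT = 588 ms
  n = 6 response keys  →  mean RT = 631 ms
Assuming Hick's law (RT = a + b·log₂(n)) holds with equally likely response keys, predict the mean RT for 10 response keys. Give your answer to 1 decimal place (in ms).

751.5 ms

Fit slope and intercept:
  b = (631 − 588) / (log₂ 6 − log₂ 5) = 43 / (2.5850 − 2.3219) = 163.477 ms/bit
  a = 588 − 163.477 × 2.3219 = 208.419 ms
Then RT(10) = 208.419 + 163.477 × log₂ 10 = 208.419 + 163.477 × 3.3219 ≈ 751.477 ms.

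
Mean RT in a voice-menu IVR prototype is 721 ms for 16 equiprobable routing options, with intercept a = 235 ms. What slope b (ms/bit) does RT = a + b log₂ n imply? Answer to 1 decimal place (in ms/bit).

121.5 ms/bit

log₂(16) = 4 bits.
b = (RT − a)/log₂ n = (721 − 235) / 4 = 121.500 ms/bit.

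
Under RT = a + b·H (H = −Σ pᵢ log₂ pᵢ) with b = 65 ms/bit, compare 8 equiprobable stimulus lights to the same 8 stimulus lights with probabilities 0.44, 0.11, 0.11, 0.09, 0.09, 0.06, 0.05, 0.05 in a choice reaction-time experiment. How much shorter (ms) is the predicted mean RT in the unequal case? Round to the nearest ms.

31 ms

The RT saving is b·ΔH. Equiprobable H₀ = log₂(8) = 3.0000 bits; with the given probabilities H = 2.5228 bits.
b·(H₀ − H) = 65 × (3.0000 − 2.5228) = 31.02 ms.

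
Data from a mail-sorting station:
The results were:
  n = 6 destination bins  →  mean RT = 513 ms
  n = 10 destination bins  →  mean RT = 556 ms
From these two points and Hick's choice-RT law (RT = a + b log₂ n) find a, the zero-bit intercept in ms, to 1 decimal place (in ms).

Slope: b = (556 − 513) / (log₂ 10 − log₂ 6) = 43/0.7370 = 58.347 ms/bit.
a = RT₁ − b·log₂ n₁ = 513 − 58.347 × 2.5850 = 362.174 ms.

362.2 ms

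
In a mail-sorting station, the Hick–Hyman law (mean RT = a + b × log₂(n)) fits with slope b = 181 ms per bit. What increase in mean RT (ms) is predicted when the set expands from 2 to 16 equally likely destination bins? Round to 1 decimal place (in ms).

ΔRT = (a + b log₂ n₂) − (a + b log₂ n₁) = b·(log₂ n₂ − log₂ n₁).
log₂(16) − log₂(2) = log₂(16/2) = log₂(8) = 3.
ΔRT = 181 × 3.0000 = 543.000 ms.

543.0 ms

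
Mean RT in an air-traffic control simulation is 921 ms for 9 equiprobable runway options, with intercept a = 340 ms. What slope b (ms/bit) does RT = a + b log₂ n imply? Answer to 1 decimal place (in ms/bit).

log₂(9) = 3.1699 bits.
b = (RT − a)/log₂ n = (921 − 340) / 3.1699 = 183.285 ms/bit.

183.3 ms/bit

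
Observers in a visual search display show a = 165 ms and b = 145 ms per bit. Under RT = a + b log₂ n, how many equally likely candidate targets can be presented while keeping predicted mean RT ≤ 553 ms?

6

Set 165 + 145·log₂ n ≤ 553 → log₂ n ≤ (553 − 165)/145 = 2.6759.
So n ≤ 2^2.6759 = 6.390; the largest integer n is 6.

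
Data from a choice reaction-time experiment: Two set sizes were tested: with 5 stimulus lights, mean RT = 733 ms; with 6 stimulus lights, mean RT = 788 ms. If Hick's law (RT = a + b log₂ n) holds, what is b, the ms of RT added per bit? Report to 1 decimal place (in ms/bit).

209.1 ms/bit

b = (RT₂ − RT₁)/(log₂ n₂ − log₂ n₁) = (788 − 733)/(2.5850 − 2.3219) = 209.098 ms/bit.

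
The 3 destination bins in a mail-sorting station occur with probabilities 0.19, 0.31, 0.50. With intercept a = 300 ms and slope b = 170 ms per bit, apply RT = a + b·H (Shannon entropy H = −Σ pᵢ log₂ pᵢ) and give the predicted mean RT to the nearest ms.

Entropy contributions −pᵢ log₂ pᵢ: 0.4552, 0.5238, 0.5000; sum H = 1.4790 bits.
RT = a + bH = 300 + 170·1.4790 = 551.43 ms.

551 ms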